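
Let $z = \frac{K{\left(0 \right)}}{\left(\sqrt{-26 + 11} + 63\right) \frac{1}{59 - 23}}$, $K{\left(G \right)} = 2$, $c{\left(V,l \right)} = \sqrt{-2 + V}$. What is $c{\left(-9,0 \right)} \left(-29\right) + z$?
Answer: $\frac{189}{166} - 29 i \sqrt{11} - \frac{3 i \sqrt{15}}{166} \approx 1.1386 - 96.252 i$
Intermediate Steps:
$z = \frac{2}{\frac{7}{4} + \frac{i \sqrt{15}}{36}}$ ($z = \frac{2}{\left(\sqrt{-26 + 11} + 63\right) \frac{1}{59 - 23}} = \frac{2}{\left(\sqrt{-15} + 63\right) \frac{1}{36}} = \frac{2}{\left(i \sqrt{15} + 63\right) \frac{1}{36}} = \frac{2}{\left(63 + i \sqrt{15}\right) \frac{1}{36}} = \frac{2}{\frac{7}{4} + \frac{i \sqrt{15}}{36}} \approx 1.1386 - 0.069994 i$)
$c{\left(-9,0 \right)} \left(-29\right) + z = \sqrt{-2 - 9} \left(-29\right) + \left(\frac{189}{166} - \frac{3 i \sqrt{15}}{166}\right) = \sqrt{-11} \left(-29\right) + \left(\frac{189}{166} - \frac{3 i \sqrt{15}}{166}\right) = i \sqrt{11} \left(-29\right) + \left(\frac{189}{166} - \frac{3 i \sqrt{15}}{166}\right) = - 29 i \sqrt{11} + \left(\frac{189}{166} - \frac{3 i \sqrt{15}}{166}\right) = \frac{189}{166} - 29 i \sqrt{11} - \frac{3 i \sqrt{15}}{166}$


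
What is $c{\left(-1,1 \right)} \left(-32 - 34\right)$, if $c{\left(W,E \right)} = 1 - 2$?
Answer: $66$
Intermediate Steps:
$c{\left(W,E \right)} = -1$
$c{\left(-1,1 \right)} \left(-32 - 34\right) = - (-32 - 34) = \left(-1\right) \left(-66\right) = 66$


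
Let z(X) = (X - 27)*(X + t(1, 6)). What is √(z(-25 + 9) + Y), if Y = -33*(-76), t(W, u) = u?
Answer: √2938 ≈ 54.203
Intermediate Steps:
z(X) = (-27 + X)*(6 + X) (z(X) = (X - 27)*(X + 6) = (-27 + X)*(6 + X))
Y = 2508
√(z(-25 + 9) + Y) = √((-162 + (-25 + 9)² - 21*(-25 + 9)) + 2508) = √((-162 + (-16)² - 21*(-16)) + 2508) = √((-162 + 256 + 336) + 2508) = √(430 + 2508) = √2938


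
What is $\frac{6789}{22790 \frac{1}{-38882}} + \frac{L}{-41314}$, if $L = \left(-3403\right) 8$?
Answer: $- \frac{2726257982753}{235386515} \approx -11582.0$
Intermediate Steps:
$L = -27224$
$\frac{6789}{22790 \frac{1}{-38882}} + \frac{L}{-41314} = \frac{6789}{22790 \frac{1}{-38882}} - \frac{27224}{-41314} = \frac{6789}{22790 \left(- \frac{1}{38882}\right)} - - \frac{13612}{20657} = \frac{6789}{- \frac{11395}{19441}} + \frac{13612}{20657} = 6789 \left(- \frac{19441}{11395}\right) + \frac{13612}{20657} = - \frac{131984949}{11395} + \frac{13612}{20657} = - \frac{2726257982753}{235386515}$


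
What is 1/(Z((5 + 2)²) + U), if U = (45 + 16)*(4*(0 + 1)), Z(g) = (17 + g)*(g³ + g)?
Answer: 1/7768312 ≈ 1.2873e-7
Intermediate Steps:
Z(g) = (17 + g)*(g + g³)
U = 244 (U = 61*(4*1) = 61*4 = 244)
1/(Z((5 + 2)²) + U) = 1/((5 + 2)²*(17 + (5 + 2)² + ((5 + 2)²)³ + 17*((5 + 2)²)²) + 244) = 1/(7²*(17 + 7² + (7²)³ + 17*(7²)²) + 244) = 1/(49*(17 + 49 + 49³ + 17*49²) + 244) = 1/(49*(17 + 49 + 117649 + 17*2401) + 244) = 1/(49*(17 + 49 + 117649 + 40817) + 244) = 1/(49*158532 + 244) = 1/(7768068 + 244) = 1/7768312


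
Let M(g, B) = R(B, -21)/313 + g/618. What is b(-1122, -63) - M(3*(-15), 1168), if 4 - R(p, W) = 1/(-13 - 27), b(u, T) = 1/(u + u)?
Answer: 43052447/723443160 ≈ 0.059510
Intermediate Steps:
b(u, T) = 1/(2*u)
R(p, W) = 161/40 (R(p, W) = 4 - 1/(-13 - 27) = 4 - 1/(-40) = 4 - 1*(-1/40) = 4 + 1/40 = 161/40)
M(g, B) = 161/12520 + g/618 (M(g, B) = (161/40)/313 + g/618 = (161/40)*(1/313) + g*(1/618) = 161/12520 + g/618)
b(-1122, -63) - M(3*(-15), 1168) = (½)/(-1122) - (161/12520 + (3*(-15))/618) = (½)*(-1/1122) - (161/12520 + (1/618)*(-45)) = -1/2244 - (161/12520 - 15/206) = -1/2244 - 1*(-77317/1289560) = -1/2244 + 77317/1289560 = 43052447/723443160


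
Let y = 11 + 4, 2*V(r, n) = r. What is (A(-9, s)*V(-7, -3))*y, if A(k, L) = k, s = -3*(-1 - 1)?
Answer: 945/2 ≈ 472.50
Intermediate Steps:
s = 6 (s = -3*(-2) = 6)
V(r, n) = r/2
y = 15
(A(-9, s)*V(-7, -3))*y = -9*(-7)/2*15 = -9*(-7/2)*15 = (63/2)*15 = 945/2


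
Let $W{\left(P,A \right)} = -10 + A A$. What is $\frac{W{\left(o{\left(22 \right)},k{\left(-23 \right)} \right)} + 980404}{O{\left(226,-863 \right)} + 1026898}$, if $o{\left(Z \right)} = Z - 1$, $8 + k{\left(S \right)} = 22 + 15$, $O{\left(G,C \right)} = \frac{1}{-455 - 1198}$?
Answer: $\frac{1621981455}{1697462393} \approx 0.95553$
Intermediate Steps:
$O{\left(G,C \right)} = - \frac{1}{1653}$ ($O{\left(G,C \right)} = \frac{1}{-1653} = - \frac{1}{1653}$)
$k{\left(S \right)} = 29$ ($k{\left(S \right)} = -8 + \left(22 + 15\right) = -8 + 37 = 29$)
$o{\left(Z \right)} = -1 + Z$ ($o{\left(Z \right)} = Z - 1 = -1 + Z$)
$W{\left(P,A \right)} = -10 + A^{2}$
$\frac{W{\left(o{\left(22 \right)},k{\left(-23 \right)} \right)} + 980404}{O{\left(226,-863 \right)} + 1026898} = \frac{\left(-10 + 29^{2}\right) + 980404}{- \frac{1}{1653} + 1026898} = \frac{\left(-10 + 841\right) + 980404}{\frac{1697462393}{1653}} = \left(831 + 980404\right) \frac{1653}{1697462393} = 981235 \cdot \frac{1653}{1697462393} = \frac{1621981455}{1697462393}$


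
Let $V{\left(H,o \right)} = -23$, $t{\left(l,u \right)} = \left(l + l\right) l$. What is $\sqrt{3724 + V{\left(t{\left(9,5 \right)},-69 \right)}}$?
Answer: $\sqrt{3701} \approx 60.836$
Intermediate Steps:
$t{\left(l,u \right)} = 2 l^{2}$ ($t{\left(l,u \right)} = 2 l l = 2 l^{2}$)
$\sqrt{3724 + V{\left(t{\left(9,5 \right)},-69 \right)}} = \sqrt{3724 - 23} = \sqrt{3701}$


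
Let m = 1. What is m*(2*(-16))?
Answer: -32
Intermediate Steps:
m*(2*(-16)) = 1*(2*(-16)) = 1*(-32) = -32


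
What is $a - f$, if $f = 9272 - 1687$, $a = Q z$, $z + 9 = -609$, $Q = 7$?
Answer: $-11911$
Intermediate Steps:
$z = -618$ ($z = -9 - 609 = -618$)
$a = -4326$ ($a = 7 \left(-618\right) = -4326$)
$f = 7585$ ($f = 9272 - 1687 = 7585$)
$a - f = -4326 - 7585 = -11911$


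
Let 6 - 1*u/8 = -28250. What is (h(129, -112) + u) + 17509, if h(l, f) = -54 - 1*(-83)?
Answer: 243586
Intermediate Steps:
h(l, f) = 29 (h(l, f) = -54 + 83 = 29)
u = 226048 (u = 48 - 8*(-28250) = 48 + 226000 = 226048)
(h(129, -112) + u) + 17509 = (29 + 226048) + 17509 = 226077 + 17509 = 243586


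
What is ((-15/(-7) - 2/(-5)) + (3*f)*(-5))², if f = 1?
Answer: 190096/1225 ≈ 155.18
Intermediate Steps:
((-15/(-7) - 2/(-5)) + (3*f)*(-5))² = ((-15/(-7) - 2/(-5)) + (3*1)*(-5))² = ((-15*(-⅐) - 2*(-⅕)) + 3*(-5))² = ((15/7 + ⅖) - 15)² = (89/35 - 15)² = (-436/35)² = 190096/1225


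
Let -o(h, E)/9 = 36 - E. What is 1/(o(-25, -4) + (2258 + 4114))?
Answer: 1/6012 ≈ 0.00016633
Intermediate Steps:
o(h, E) = -324 + 9*E (o(h, E) = -9*(36 - E) = -324 + 9*E)
1/(o(-25, -4) + (2258 + 4114)) = 1/((-324 + 9*(-4)) + (2258 + 4114)) = 1/((-324 - 36) + 6372) = 1/(-360 + 6372) = 1/6012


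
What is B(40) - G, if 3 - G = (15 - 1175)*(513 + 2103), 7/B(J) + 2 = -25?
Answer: -81933208/27 ≈ -3.0346e+6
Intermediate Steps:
B(J) = -7/27 (B(J) = 7/(-2 - 25) = 7/(-27) = 7*(-1/27) = -7/27)
G = 3034563 (G = 3 - (15 - 1175)*(513 + 2103) = 3 - (-1160)*2616 = 3 - 1*(-3034560) = 3 + 3034560 = 3034563)
B(40) - G = -7/27 - 1*3034563 = -7/27 - 3034563 = -81933208/27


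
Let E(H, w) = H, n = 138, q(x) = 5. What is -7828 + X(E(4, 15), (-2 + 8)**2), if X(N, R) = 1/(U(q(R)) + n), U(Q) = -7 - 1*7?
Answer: -970671/124 ≈ -7828.0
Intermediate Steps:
U(Q) = -14 (U(Q) = -7 - 7 = -14)
X(N, R) = 1/124 (X(N, R) = 1/(-14 + 138) = 1/124)
-7828 + X(E(4, 15), (-2 + 8)**2) = -7828 + 1/124 = -970671/124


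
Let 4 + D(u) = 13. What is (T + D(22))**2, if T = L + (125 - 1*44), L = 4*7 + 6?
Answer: 15376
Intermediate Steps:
L = 34 (L = 28 + 6 = 34)
D(u) = 9 (D(u) = -4 + 13 = 9)
T = 115 (T = 34 + (125 - 1*44) = 34 + (125 - 44) = 34 + 81 = 115)
(T + D(22))**2 = (115 + 9)**2 = 124**2 = 15376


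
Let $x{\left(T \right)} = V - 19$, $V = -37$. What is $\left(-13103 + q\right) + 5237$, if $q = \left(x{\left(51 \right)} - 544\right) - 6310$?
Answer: $-14776$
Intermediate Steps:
$x{\left(T \right)} = -56$ ($x{\left(T \right)} = -37 - 19 = -56$)
$q = -6910$ ($q = \left(-56 - 544\right) - 6310 = -600 - 6310 = -6910$)
$\left(-13103 + q\right) + 5237 = \left(-13103 - 6910\right) + 5237 = -20013 + 5237 = -14776$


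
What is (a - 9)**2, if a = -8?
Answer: 289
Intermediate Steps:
(a - 9)**2 = (-8 - 9)**2 = (-17)**2 = 289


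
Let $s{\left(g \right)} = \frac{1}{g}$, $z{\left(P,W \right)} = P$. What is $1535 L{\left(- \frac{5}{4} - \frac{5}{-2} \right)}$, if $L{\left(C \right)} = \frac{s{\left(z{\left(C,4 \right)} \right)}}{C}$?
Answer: $\frac{4912}{5} \approx 982.4$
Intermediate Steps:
$L{\left(C \right)} = \frac{1}{C^{2}}$ ($L{\left(C \right)} = \frac{1}{C C} = \frac{1}{C^{2}}$)
$1535 L{\left(- \frac{5}{4} - \frac{5}{-2} \right)} = \frac{1535}{\left(- \frac{5}{4} - \frac{5}{-2}\right)^{2}} = \frac{1535}{\left(\left(-5\right) \frac{1}{4} - - \frac{5}{2}\right)^{2}} = \frac{1535}{\left(- \frac{5}{4} + \frac{5}{2}\right)^{2}} = \frac{1535}{\frac{25}{16}} = 1535 \cdot \frac{16}{25} = \frac{4912}{5}$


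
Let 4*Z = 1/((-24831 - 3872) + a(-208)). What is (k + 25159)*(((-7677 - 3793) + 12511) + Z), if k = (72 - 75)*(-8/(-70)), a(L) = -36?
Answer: 21075013732967/804692 ≈ 2.6190e+7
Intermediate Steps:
Z = -1/114956 (Z = 1/(4*((-24831 - 3872) - 36)) = 1/(4*(-28703 - 36)) = (¼)/(-28739) = (¼)*(-1/28739) = -1/114956 ≈ -8.6990e-6)
k = -12/35 (k = -(-24)*(-1)/70 = -3*4/35 = -12/35 ≈ -0.34286)
(k + 25159)*(((-7677 - 3793) + 12511) + Z) = (-12/35 + 25159)*(((-7677 - 3793) + 12511) - 1/114956) = 880553*((-11470 + 12511) - 1/114956)/35 = 880553*(1041 - 1/114956)/35 = (880553/35)*(119669195/114956) = 21075013732967/804692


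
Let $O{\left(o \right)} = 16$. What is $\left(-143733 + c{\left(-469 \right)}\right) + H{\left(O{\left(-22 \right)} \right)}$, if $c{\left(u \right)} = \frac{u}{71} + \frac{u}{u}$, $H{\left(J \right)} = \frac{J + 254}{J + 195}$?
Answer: $- \frac{2153328881}{14981} \approx -1.4374 \cdot 10^{5}$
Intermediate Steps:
$H{\left(J \right)} = \frac{254 + J}{195 + J}$
$c{\left(u \right)} = 1 + \frac{u}{71}$ ($c{\left(u \right)} = u \frac{1}{71} + 1 = \frac{u}{71} + 1 = 1 + \frac{u}{71}$)
$\left(-143733 + c{\left(-469 \right)}\right) + H{\left(O{\left(-22 \right)} \right)} = \left(-143733 + \left(1 + \frac{1}{71} \left(-469\right)\right)\right) + \frac{254 + 16}{195 + 16} = \left(-143733 + \left(1 - \frac{469}{71}\right)\right) + \frac{1}{211} \cdot 270 = \left(-143733 - \frac{398}{71}\right) + \frac{1}{211} \cdot 270 = - \frac{10205441}{71} + \frac{270}{211} = - \frac{2153328881}{14981}$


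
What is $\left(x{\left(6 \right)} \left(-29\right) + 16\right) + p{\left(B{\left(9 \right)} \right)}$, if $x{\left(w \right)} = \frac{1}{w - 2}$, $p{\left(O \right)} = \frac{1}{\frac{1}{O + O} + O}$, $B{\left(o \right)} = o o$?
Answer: $\frac{459953}{52492} \approx 8.7623$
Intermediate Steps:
$B{\left(o \right)} = o^{2}$
$p{\left(O \right)} = \frac{1}{O + \frac{1}{2 O}}$ ($p{\left(O \right)} = \frac{1}{\frac{1}{2 O} + O} = \frac{1}{O + \frac{1}{2 O}}$)
$x{\left(w \right)} = \frac{1}{-2 + w}$
$\left(x{\left(6 \right)} \left(-29\right) + 16\right) + p{\left(B{\left(9 \right)} \right)} = \left(\frac{1}{-2 + 6} \left(-29\right) + 16\right) + \frac{2 \cdot 9^{2}}{1 + 2 \left(9^{2}\right)^{2}} = \left(\frac{1}{4} \left(-29\right) + 16\right) + 2 \cdot 81 \frac{1}{1 + 2 \cdot 81^{2}} = \left(\frac{1}{4} \left(-29\right) + 16\right) + 2 \cdot 81 \frac{1}{1 + 2 \cdot 6561} = \left(- \frac{29}{4} + 16\right) + 2 \cdot 81 \frac{1}{1 + 13122} = \frac{35}{4} + 2 \cdot 81 \cdot \frac{1}{13123} = \frac{35}{4} + \frac{162}{13123} = \frac{459953}{52492}$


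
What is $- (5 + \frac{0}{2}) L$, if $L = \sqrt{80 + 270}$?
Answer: $- 25 \sqrt{14} \approx -93.541$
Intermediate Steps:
$L = 5 \sqrt{14}$ ($L = \sqrt{350} = 5 \sqrt{14} \approx 18.708$)
$- (5 + \frac{0}{2}) L = - (5 + \frac{0}{2}) 5 \sqrt{14} = - (5 + 0 \cdot \frac{1}{2}) 5 \sqrt{14} = - (5 + 0) 5 \sqrt{14} = \left(-1\right) 5 \cdot 5 \sqrt{14} = - 5 \cdot 5 \sqrt{14} = - 25 \sqrt{14}$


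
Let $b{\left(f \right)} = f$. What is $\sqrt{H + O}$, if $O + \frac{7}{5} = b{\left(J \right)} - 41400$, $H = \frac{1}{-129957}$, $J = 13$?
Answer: $\frac{i \sqrt{17475032858627715}}{649785} \approx 203.44 i$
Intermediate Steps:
$H = - \frac{1}{129957} \approx -7.6948 \cdot 10^{-6}$
$O = - \frac{206942}{5}$ ($O = - \frac{7}{5} + \left(13 - 41400\right) = - \frac{7}{5} - 41387 = - \frac{206942}{5} \approx -41388.0$)
$\sqrt{H + O} = \sqrt{- \frac{1}{129957} - \frac{206942}{5}} = \sqrt{- \frac{26893561499}{649785}} = \frac{i \sqrt{17475032858627715}}{649785}$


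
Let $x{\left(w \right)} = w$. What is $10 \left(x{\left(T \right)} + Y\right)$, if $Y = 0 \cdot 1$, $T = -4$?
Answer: $-40$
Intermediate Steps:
$Y = 0$
$10 \left(x{\left(T \right)} + Y\right) = 10 \left(-4 + 0\right) = 10 \left(-4\right) = -40$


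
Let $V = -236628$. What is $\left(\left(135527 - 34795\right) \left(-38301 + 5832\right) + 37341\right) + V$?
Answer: $-3270866595$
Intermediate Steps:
$\left(\left(135527 - 34795\right) \left(-38301 + 5832\right) + 37341\right) + V = \left(\left(135527 - 34795\right) \left(-38301 + 5832\right) + 37341\right) - 236628 = \left(100732 \left(-32469\right) + 37341\right) - 236628 = \left(-3270667308 + 37341\right) - 236628 = -3270629967 - 236628 = -3270866595$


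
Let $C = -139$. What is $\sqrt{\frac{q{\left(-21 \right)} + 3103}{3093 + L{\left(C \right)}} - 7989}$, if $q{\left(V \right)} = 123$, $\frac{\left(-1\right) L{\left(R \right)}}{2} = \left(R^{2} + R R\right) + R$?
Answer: $\frac{i \sqrt{43645196548079}}{73913} \approx 89.381 i$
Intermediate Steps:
$L{\left(R \right)} = - 4 R^{2} - 2 R$ ($L{\left(R \right)} = - 2 \left(\left(R^{2} + R R\right) + R\right) = - 2 \left(\left(R^{2} + R^{2}\right) + R\right) = - 2 \left(2 R^{2} + R\right) = - 2 \left(R + 2 R^{2}\right) = - 4 R^{2} - 2 R$)
$\sqrt{\frac{q{\left(-21 \right)} + 3103}{3093 + L{\left(C \right)}} - 7989} = \sqrt{\frac{123 + 3103}{3093 - - 278 \left(1 + 2 \left(-139\right)\right)} - 7989} = \sqrt{\frac{3226}{3093 - - 278 \left(1 - 278\right)} - 7989} = \sqrt{\frac{3226}{3093 - \left(-278\right) \left(-277\right)} - 7989} = \sqrt{\frac{3226}{3093 - 77006} - 7989} = \sqrt{\frac{3226}{-73913} - 7989} = \sqrt{3226 \left(- \frac{1}{73913}\right) - 7989} = \sqrt{- \frac{3226}{73913} - 7989} = \sqrt{- \frac{590494183}{73913}} = \frac{i \sqrt{43645196548079}}{73913}$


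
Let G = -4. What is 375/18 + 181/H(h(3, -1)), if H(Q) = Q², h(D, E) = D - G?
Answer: 7211/294 ≈ 24.527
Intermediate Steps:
h(D, E) = 4 + D (h(D, E) = D - 1*(-4) = D + 4 = 4 + D)
375/18 + 181/H(h(3, -1)) = 375/18 + 181/((4 + 3)²) = 375*(1/18) + 181/(7²) = 125/6 + 181/49 = 7211/294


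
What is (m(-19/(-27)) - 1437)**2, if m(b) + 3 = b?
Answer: 1510177321/729 ≈ 2.0716e+6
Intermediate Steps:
m(b) = -3 + b
(m(-19/(-27)) - 1437)**2 = ((-3 - 19/(-27)) - 1437)**2 = ((-3 - 19*(-1/27)) - 1437)**2 = ((-3 + 19/27) - 1437)**2 = (-62/27 - 1437)**2 = (-38861/27)**2 = 1510177321/729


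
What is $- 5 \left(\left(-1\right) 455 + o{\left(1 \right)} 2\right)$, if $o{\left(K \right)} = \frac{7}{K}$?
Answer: $2205$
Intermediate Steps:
$- 5 \left(\left(-1\right) 455 + o{\left(1 \right)} 2\right) = - 5 \left(\left(-1\right) 455 + \frac{7}{1} \cdot 2\right) = - 5 \left(-455 + 7 \cdot 1 \cdot 2\right) = - 5 \left(-455 + 7 \cdot 2\right) = - 5 \left(-455 + 14\right) = - 5 \left(-441\right) = \left(-1\right) \left(-2205\right) = 2205$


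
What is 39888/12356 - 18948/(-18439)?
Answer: 242404080/56958071 ≈ 4.2558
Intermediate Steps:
39888/12356 - 18948/(-18439) = 39888*(1/12356) - 18948*(-1/18439) = 9972/3089 + 18948/18439 = 242404080/56958071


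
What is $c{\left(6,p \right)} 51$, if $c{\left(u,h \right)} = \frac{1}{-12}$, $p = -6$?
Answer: $- \frac{17}{4} \approx -4.25$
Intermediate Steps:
$c{\left(u,h \right)} = - \frac{1}{12}$
$c{\left(6,p \right)} 51 = \left(- \frac{1}{12}\right) 51 = - \frac{17}{4}$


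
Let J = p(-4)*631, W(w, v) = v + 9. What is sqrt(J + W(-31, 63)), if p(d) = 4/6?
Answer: sqrt(4434)/3 ≈ 22.196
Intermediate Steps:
p(d) = 2/3 (p(d) = 4*(1/6) = 2/3)
W(w, v) = 9 + v
J = 1262/3 (J = (2/3)*631 = 1262/3 ≈ 420.67)
sqrt(J + W(-31, 63)) = sqrt(1262/3 + (9 + 63)) = sqrt(1262/3 + 72) = sqrt(1478/3) = sqrt(4434)/3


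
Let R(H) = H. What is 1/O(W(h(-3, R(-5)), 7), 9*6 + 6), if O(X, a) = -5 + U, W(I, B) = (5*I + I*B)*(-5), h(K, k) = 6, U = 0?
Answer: -1/5 ≈ -0.20000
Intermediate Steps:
W(I, B) = -25*I - 5*B*I (W(I, B) = (5*I + B*I)*(-5) = -25*I - 5*B*I)
O(X, a) = -5 (O(X, a) = -5 + 0 = -5)
1/O(W(h(-3, R(-5)), 7), 9*6 + 6) = 1/(-5) = -1/5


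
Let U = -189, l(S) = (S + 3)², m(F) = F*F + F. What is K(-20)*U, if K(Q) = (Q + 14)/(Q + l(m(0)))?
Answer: -1134/11 ≈ -103.09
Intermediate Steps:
m(F) = F + F² (m(F) = F² + F = F + F²)
l(S) = (3 + S)²
K(Q) = (14 + Q)/(9 + Q) (K(Q) = (Q + 14)/(Q + (3 + 0*(1 + 0))²) = (14 + Q)/(Q + (3 + 0*1)²) = (14 + Q)/(Q + (3 + 0)²) = (14 + Q)/(Q + 3²) = (14 + Q)/(Q + 9) = (14 + Q)/(9 + Q))
K(-20)*U = ((14 - 20)/(9 - 20))*(-189) = (-6/(-11))*(-189) = -1/11*(-6)*(-189) = (6/11)*(-189) = -1134/11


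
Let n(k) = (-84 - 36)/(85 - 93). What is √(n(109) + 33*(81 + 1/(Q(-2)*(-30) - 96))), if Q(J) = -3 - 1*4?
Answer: √3881890/38 ≈ 51.849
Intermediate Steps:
Q(J) = -7 (Q(J) = -3 - 4 = -7)
n(k) = 15 (n(k) = -120/(-8) = -120*(-⅛) = 15)
√(n(109) + 33*(81 + 1/(Q(-2)*(-30) - 96))) = √(15 + 33*(81 + 1/(-7*(-30) - 96))) = √(15 + 33*(81 + 1/(210 - 96))) = √(15 + 33*(81 + 1/114)) = √(15 + 33*(9235/114)) = √(15 + 101585/38) = √(102155/38) = √3881890/38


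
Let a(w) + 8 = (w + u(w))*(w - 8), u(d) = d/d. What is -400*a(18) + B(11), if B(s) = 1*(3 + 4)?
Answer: -72793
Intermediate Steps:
u(d) = 1
B(s) = 7 (B(s) = 1*7 = 7)
a(w) = -8 + (1 + w)*(-8 + w) (a(w) = -8 + (w + 1)*(w - 8) = -8 + (1 + w)*(-8 + w))
-400*a(18) + B(11) = -400*(-16 + 18² - 7*18) + 7 = -400*(-16 + 324 - 126) + 7 = -400*182 + 7 = -72800 + 7 = -72793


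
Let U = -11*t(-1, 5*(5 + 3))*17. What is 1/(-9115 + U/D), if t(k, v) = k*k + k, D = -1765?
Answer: -1/9115 ≈ -0.00010971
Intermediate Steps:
t(k, v) = k + k² (t(k, v) = k² + k = k + k²)
U = 0 (U = -(-11)*(1 - 1)*17 = -(-11)*0*17 = -11*0*17 = 0*17 = 0)
1/(-9115 + U/D) = 1/(-9115 + 0/(-1765)) = 1/(-9115 + 0*(-1/1765)) = 1/(-9115 + 0) = 1/(-9115) = -1/9115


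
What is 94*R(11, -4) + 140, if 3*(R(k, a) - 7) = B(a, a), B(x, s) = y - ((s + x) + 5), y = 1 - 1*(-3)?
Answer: 3052/3 ≈ 1017.3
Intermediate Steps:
y = 4 (y = 1 + 3 = 4)
B(x, s) = -1 - s - x (B(x, s) = 4 - ((s + x) + 5) = 4 - (5 + s + x) = 4 + (-5 - s - x) = -1 - s - x)
R(k, a) = 20/3 - 2*a/3 (R(k, a) = 7 + (-1 - a - a)/3 = 7 + (-1 - 2*a)/3 = 7 + (-1/3 - 2*a/3) = 20/3 - 2*a/3)
94*R(11, -4) + 140 = 94*(20/3 - 2/3*(-4)) + 140 = 94*(20/3 + 8/3) + 140 = 94*(28/3) + 140 = 2632/3 + 140 = 3052/3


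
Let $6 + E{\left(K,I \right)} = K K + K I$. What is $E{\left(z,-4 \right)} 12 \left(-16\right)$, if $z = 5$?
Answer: $192$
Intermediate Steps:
$E{\left(K,I \right)} = -6 + K^{2} + I K$ ($E{\left(K,I \right)} = -6 + \left(K K + K I\right) = -6 + \left(K^{2} + I K\right) = -6 + K^{2} + I K$)
$E{\left(z,-4 \right)} 12 \left(-16\right) = \left(-6 + 5^{2} - 20\right) 12 \left(-16\right) = \left(-6 + 25 - 20\right) 12 \left(-16\right) = \left(-1\right) 12 \left(-16\right) = \left(-12\right) \left(-16\right) = 192$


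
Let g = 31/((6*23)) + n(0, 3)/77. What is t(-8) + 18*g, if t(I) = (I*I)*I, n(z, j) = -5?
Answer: -901661/1771 ≈ -509.13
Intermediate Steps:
t(I) = I**3 (t(I) = I**2*I = I**3)
g = 1697/10626 (g = 31/((6*23)) - 5/77 = 31/138 - 5*1/77 = 31*(1/138) - 5/77 = 31/138 - 5/77 = 1697/10626 ≈ 0.15970)
t(-8) + 18*g = (-8)**3 + 18*(1697/10626) = -512 + 5091/1771 = -901661/1771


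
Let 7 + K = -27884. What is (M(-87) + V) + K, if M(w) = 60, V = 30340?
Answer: 2509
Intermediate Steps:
K = -27891 (K = -7 - 27884 = -27891)
(M(-87) + V) + K = (60 + 30340) - 27891 = 30400 - 27891 = 2509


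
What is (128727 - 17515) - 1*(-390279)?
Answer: 501491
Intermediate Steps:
(128727 - 17515) - 1*(-390279) = 111212 + 390279 = 501491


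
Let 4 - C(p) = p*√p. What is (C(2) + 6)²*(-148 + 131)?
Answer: -1836 + 680*√2 ≈ -874.33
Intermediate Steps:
C(p) = 4 - p^(3/2) (C(p) = 4 - p*√p = 4 - p^(3/2))
(C(2) + 6)²*(-148 + 131) = ((4 - 2^(3/2)) + 6)²*(-148 + 131) = ((4 - 2*√2) + 6)²*(-17) = (10 - 2*√2)²*(-17) = -17*(10 - 2*√2)²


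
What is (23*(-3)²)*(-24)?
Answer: -4968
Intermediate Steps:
(23*(-3)²)*(-24) = (23*9)*(-24) = 207*(-24) = -4968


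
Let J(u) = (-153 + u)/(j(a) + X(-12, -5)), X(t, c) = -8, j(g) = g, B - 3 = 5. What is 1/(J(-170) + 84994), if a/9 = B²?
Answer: 568/48276269 ≈ 1.1766e-5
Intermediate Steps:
B = 8 (B = 3 + 5 = 8)
a = 576 (a = 9*8² = 9*64 = 576)
J(u) = -153/568 + u/568 (J(u) = (-153 + u)/(576 - 8) = (-153 + u)/568 = (-153 + u)*(1/568) = -153/568 + u/568)
1/(J(-170) + 84994) = 1/((-153/568 + (1/568)*(-170)) + 84994) = 1/((-153/568 - 85/284) + 84994) = 1/(-323/568 + 84994) = 1/(48276269/568) = 568/48276269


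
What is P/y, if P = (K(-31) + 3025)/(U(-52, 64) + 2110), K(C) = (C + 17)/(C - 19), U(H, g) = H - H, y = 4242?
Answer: 18908/55941375 ≈ 0.00033800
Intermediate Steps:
U(H, g) = 0
K(C) = (17 + C)/(-19 + C)
P = 37816/26375 (P = ((17 - 31)/(-19 - 31) + 3025)/(0 + 2110) = (-14/(-50) + 3025)/2110 = (-1/50*(-14) + 3025)*(1/2110) = (7/25 + 3025)*(1/2110) = (75632/25)*(1/2110) = 37816/26375 ≈ 1.4338)
P/y = (37816/26375)/4242 = (37816/26375)*(1/4242) = 18908/55941375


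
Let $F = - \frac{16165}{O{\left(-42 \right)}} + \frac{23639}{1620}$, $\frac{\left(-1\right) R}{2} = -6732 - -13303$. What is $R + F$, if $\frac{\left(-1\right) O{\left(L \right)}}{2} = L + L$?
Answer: $- \frac{299911889}{22680} \approx -13224.0$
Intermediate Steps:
$O{\left(L \right)} = - 4 L$ ($O{\left(L \right)} = - 2 \left(L + L\right) = - 2 \cdot 2 L = - 4 L$)
$R = -13142$ ($R = - 2 \left(-6732 - -13303\right) = - 2 \left(-6732 + 13303\right) = \left(-2\right) 6571 = -13142$)
$F = - \frac{1851329}{22680}$ ($F = - \frac{16165}{\left(-4\right) \left(-42\right)} + \frac{23639}{1620} = - \frac{16165}{168} + 23639 \cdot \frac{1}{1620} = \left(-16165\right) \frac{1}{168} + \frac{23639}{1620} = - \frac{16165}{168} + \frac{23639}{1620} = - \frac{1851329}{22680} \approx -81.628$)
$R + F = -13142 - \frac{1851329}{22680} = - \frac{299911889}{22680}$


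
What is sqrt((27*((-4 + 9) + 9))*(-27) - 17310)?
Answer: 2*I*sqrt(6879) ≈ 165.88*I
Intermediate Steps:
sqrt((27*((-4 + 9) + 9))*(-27) - 17310) = sqrt((27*(5 + 9))*(-27) - 17310) = sqrt((27*14)*(-27) - 17310) = sqrt(378*(-27) - 17310) = sqrt(-10206 - 17310) = sqrt(-27516) = 2*I*sqrt(6879)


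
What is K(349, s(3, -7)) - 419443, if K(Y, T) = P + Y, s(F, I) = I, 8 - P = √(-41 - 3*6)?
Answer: -419086 - I*√59 ≈ -4.1909e+5 - 7.6811*I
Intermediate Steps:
P = 8 - I*√59 (P = 8 - √(-41 - 3*6) = 8 - √(-41 - 18) = 8 - √(-59) = 8 - I*√59 ≈ 8.0 - 7.6811*I)
K(Y, T) = 8 + Y - I*√59 (K(Y, T) = (8 - I*√59) + Y = 8 + Y - I*√59)
K(349, s(3, -7)) - 419443 = (8 + 349 - I*√59) - 419443 = (357 - I*√59) - 419443 = -419086 - I*√59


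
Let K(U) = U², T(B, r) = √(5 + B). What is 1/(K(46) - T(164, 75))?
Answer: 1/2103 ≈ 0.00047551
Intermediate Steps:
1/(K(46) - T(164, 75)) = 1/(46² - √(5 + 164)) = 1/(2116 - √169) = 1/(2116 - 1*13) = 1/(2116 - 13) = 1/2103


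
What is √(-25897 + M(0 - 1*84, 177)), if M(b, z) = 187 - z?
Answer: I*√25887 ≈ 160.89*I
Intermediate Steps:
√(-25897 + M(0 - 1*84, 177)) = √(-25897 + (187 - 1*177)) = √(-25897 + (187 - 177)) = √(-25897 + 10) = √(-25887) = I*√25887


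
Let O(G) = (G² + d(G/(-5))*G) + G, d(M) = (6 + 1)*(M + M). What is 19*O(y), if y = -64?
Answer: -706496/5 ≈ -1.4130e+5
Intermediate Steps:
d(M) = 14*M (d(M) = 7*(2*M) = 14*M)
O(G) = G - 9*G²/5 (O(G) = (G² + (14*(G/(-5)))*G) + G = (G² + (14*(G*(-⅕)))*G) + G = (G² + (14*(-G/5))*G) + G = (G² + (-14*G/5)*G) + G = (G² - 14*G²/5) + G = -9*G²/5 + G = G - 9*G²/5)
19*O(y) = 19*((⅕)*(-64)*(5 - 9*(-64))) = 19*((⅕)*(-64)*(5 + 576)) = 19*((⅕)*(-64)*581) = 19*(-37184/5) = -706496/5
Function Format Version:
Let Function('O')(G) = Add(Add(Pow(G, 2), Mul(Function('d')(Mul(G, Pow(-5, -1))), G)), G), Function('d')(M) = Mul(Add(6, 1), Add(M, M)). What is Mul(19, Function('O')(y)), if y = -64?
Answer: Rational(-706496, 5) ≈ -1.4130e+5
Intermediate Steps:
Function('d')(M) = Mul(14, M) (Function('d')(M) = Mul(7, Mul(2, M)) = Mul(14, M))
Function('O')(G) = Add(G, Mul(Rational(-9, 5), Pow(G, 2))) (Function('O')(G) = Add(Add(Pow(G, 2), Mul(Mul(14, Mul(G, Pow(-5, -1))), G)), G) = Add(Add(Pow(G, 2), Mul(Mul(14, Mul(G, Rational(-1, 5))), G)), G) = Add(Add(Pow(G, 2), Mul(Mul(14, Mul(Rational(-1, 5), G)), G)), G) = Add(Add(Pow(G, 2), Mul(Mul(Rational(-14, 5), G), G)), G) = Add(Add(Pow(G, 2), Mul(Rational(-14, 5), Pow(G, 2))), G) = Add(Mul(Rational(-9, 5), Pow(G, 2)), G) = Add(G, Mul(Rational(-9, 5), Pow(G, 2))))
Mul(19, Function('O')(y)) = Mul(19, Mul(Rational(1, 5), -64, Add(5, Mul(-9, -64)))) = Mul(19, Mul(Rational(1, 5), -64, Add(5, 576))) = Mul(19, Mul(Rational(1, 5), -64, 581)) = Mul(19, Rational(-37184, 5)) = Rational(-706496, 5)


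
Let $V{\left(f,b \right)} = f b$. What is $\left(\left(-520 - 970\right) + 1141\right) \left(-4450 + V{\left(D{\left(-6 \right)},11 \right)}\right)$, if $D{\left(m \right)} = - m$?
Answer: $1530016$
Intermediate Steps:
$V{\left(f,b \right)} = b f$
$\left(\left(-520 - 970\right) + 1141\right) \left(-4450 + V{\left(D{\left(-6 \right)},11 \right)}\right) = \left(\left(-520 - 970\right) + 1141\right) \left(-4450 + 11 \left(\left(-1\right) \left(-6\right)\right)\right) = \left(-1490 + 1141\right) \left(-4450 + 11 \cdot 6\right) = - 349 \left(-4450 + 66\right) = \left(-349\right) \left(-4384\right) = 1530016$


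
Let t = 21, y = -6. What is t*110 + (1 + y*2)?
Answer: 2299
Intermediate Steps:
t*110 + (1 + y*2) = 21*110 + (1 - 6*2) = 2310 + (1 - 12) = 2310 - 11 = 2299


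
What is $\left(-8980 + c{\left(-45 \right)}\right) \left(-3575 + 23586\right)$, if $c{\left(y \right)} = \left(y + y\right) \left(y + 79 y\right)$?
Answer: $6303865220$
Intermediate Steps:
$c{\left(y \right)} = 160 y^{2}$ ($c{\left(y \right)} = 2 y 80 y = 160 y^{2}$)
$\left(-8980 + c{\left(-45 \right)}\right) \left(-3575 + 23586\right) = \left(-8980 + 160 \left(-45\right)^{2}\right) \left(-3575 + 23586\right) = \left(-8980 + 160 \cdot 2025\right) 20011 = \left(-8980 + 324000\right) 20011 = 315020 \cdot 20011 = 6303865220$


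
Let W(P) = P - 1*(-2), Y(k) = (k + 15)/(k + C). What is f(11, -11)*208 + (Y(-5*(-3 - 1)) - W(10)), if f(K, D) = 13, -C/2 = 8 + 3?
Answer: 5349/2 ≈ 2674.5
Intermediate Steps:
C = -22 (C = -2*(8 + 3) = -2*11 = -22)
Y(k) = (15 + k)/(-22 + k) (Y(k) = (k + 15)/(k - 22) = (15 + k)/(-22 + k))
W(P) = 2 + P (W(P) = P + 2 = 2 + P)
f(11, -11)*208 + (Y(-5*(-3 - 1)) - W(10)) = 13*208 + ((15 - 5*(-3 - 1))/(-22 - 5*(-3 - 1)) - (2 + 10)) = 2704 + ((15 - 5*(-4))/(-22 - 5*(-4)) - 1*12) = 2704 + ((15 + 20)/(-22 + 20) - 12) = 2704 + (35/(-2) - 12) = 2704 + (-½*35 - 12) = 2704 + (-35/2 - 12) = 2704 - 59/2 = 5349/2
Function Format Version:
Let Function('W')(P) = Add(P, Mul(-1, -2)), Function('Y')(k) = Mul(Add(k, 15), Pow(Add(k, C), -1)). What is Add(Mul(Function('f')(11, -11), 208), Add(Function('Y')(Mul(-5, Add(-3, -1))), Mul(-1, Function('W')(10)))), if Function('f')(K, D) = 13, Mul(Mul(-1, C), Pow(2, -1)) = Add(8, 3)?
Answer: Rational(5349, 2) ≈ 2674.5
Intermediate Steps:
C = -22 (C = Mul(-2, Add(8, 3)) = Mul(-2, 11) = -22)
Function('Y')(k) = Mul(Pow(Add(-22, k), -1), Add(15, k)) (Function('Y')(k) = Mul(Add(k, 15), Pow(Add(k, -22), -1)) = Mul(Add(15, k), Pow(Add(-22, k), -1)) = Mul(Pow(Add(-22, k), -1), Add(15, k)))
Function('W')(P) = Add(2, P) (Function('W')(P) = Add(P, 2) = Add(2, P))
Add(Mul(Function('f')(11, -11), 208), Add(Function('Y')(Mul(-5, Add(-3, -1))), Mul(-1, Function('W')(10)))) = Add(Mul(13, 208), Add(Mul(Pow(Add(-22, Mul(-5, Add(-3, -1))), -1), Add(15, Mul(-5, Add(-3, -1)))), Mul(-1, Add(2, 10)))) = Add(2704, Add(Mul(Pow(Add(-22, Mul(-5, -4)), -1), Add(15, Mul(-5, -4))), Mul(-1, 12))) = Add(2704, Add(Mul(Pow(Add(-22, 20), -1), Add(15, 20)), -12)) = Add(2704, Add(Mul(Pow(-2, -1), 35), -12)) = Add(2704, Add(Mul(Rational(-1, 2), 35), -12)) = Add(2704, Add(Rational(-35, 2), -12)) = Add(2704, Rational(-59, 2)) = Rational(5349, 2)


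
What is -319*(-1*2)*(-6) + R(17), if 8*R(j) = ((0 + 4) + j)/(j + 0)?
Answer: -520587/136 ≈ -3827.8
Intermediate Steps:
R(j) = (4 + j)/(8*j) (R(j) = (((0 + 4) + j)/(j + 0))/8 = ((4 + j)/j)/8 = (4 + j)/(8*j))
-319*(-1*2)*(-6) + R(17) = -319*(-1*2)*(-6) + (⅛)*(4 + 17)/17 = -(-638)*(-6) + (⅛)*(1/17)*21 = -319*12 + 21/136 = -3828 + 21/136 = -520587/136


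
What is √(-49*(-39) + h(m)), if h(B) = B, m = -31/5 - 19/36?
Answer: √1713845/30 ≈ 43.638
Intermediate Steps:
m = -1211/180 (m = -31*⅕ - 19*1/36 = -31/5 - 19/36 = -1211/180 ≈ -6.7278)
√(-49*(-39) + h(m)) = √(-49*(-39) - 1211/180) = √(1911 - 1211/180) = √(342769/180) = √1713845/30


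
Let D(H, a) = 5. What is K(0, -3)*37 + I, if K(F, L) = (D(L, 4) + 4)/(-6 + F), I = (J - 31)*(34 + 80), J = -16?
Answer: -10827/2 ≈ -5413.5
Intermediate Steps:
I = -5358 (I = (-16 - 31)*(34 + 80) = -47*114 = -5358)
K(F, L) = 9/(-6 + F) (K(F, L) = (5 + 4)/(-6 + F) = 9/(-6 + F))
K(0, -3)*37 + I = (9/(-6 + 0))*37 - 5358 = (9/(-6))*37 - 5358 = (9*(-⅙))*37 - 5358 = -3/2*37 - 5358 = -111/2 - 5358 = -10827/2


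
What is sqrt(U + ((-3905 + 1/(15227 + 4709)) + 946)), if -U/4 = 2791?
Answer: I*sqrt(350818934242)/4984 ≈ 118.84*I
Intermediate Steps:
U = -11164 (U = -4*2791 = -11164)
sqrt(U + ((-3905 + 1/(15227 + 4709)) + 946)) = sqrt(-11164 + ((-3905 + 1/(15227 + 4709)) + 946)) = sqrt(-11164 + ((-3905 + 1/19936) + 946)) = sqrt(-11164 + (-77850079/19936 + 946)) = sqrt(-11164 - 58990623/19936) = sqrt(-281556127/19936) = I*sqrt(350818934242)/4984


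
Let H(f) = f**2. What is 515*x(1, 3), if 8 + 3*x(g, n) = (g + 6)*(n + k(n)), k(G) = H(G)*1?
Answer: 39140/3 ≈ 13047.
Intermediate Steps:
k(G) = G**2 (k(G) = G**2*1 = G**2)
x(g, n) = -8/3 + (6 + g)*(n + n**2)/3 (x(g, n) = -8/3 + ((g + 6)*(n + n**2))/3 = -8/3 + ((6 + g)*(n + n**2))/3 = -8/3 + (6 + g)*(n + n**2)/3)
515*x(1, 3) = 515*(-8/3 + 2*3 + 2*3**2 + (1/3)*1*3 + (1/3)*1*3**2) = 515*(-8/3 + 6 + 2*9 + 1 + (1/3)*1*9) = 515*(-8/3 + 6 + 18 + 1 + 3) = 515*(76/3) = 39140/3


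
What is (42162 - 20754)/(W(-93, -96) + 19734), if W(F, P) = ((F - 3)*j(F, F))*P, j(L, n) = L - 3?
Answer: -3568/144167 ≈ -0.024749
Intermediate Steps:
j(L, n) = -3 + L
W(F, P) = P*(-3 + F)² (W(F, P) = ((F - 3)*(-3 + F))*P = ((-3 + F)*(-3 + F))*P = (-3 + F)²*P = P*(-3 + F)²)
(42162 - 20754)/(W(-93, -96) + 19734) = (42162 - 20754)/(-96*(-3 - 93)² + 19734) = 21408/(-96*(-96)² + 19734) = 21408/(-96*9216 + 19734) = 21408/(-884736 + 19734) = 21408/(-865002) = 21408*(-1/865002) = -3568/144167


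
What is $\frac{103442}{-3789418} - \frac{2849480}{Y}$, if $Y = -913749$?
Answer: $\frac{5351675389291}{1731288454041} \approx 3.0912$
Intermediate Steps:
$\frac{103442}{-3789418} - \frac{2849480}{Y} = \frac{103442}{-3789418} - \frac{2849480}{-913749} = 103442 \left(- \frac{1}{3789418}\right) - - \frac{2849480}{913749} = - \frac{51721}{1894709} + \frac{2849480}{913749} = \frac{5351675389291}{1731288454041}$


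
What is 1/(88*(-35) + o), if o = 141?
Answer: -1/2939 ≈ -0.00034025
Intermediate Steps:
1/(88*(-35) + o) = 1/(88*(-35) + 141) = 1/(-3080 + 141) = 1/(-2939) = -1/2939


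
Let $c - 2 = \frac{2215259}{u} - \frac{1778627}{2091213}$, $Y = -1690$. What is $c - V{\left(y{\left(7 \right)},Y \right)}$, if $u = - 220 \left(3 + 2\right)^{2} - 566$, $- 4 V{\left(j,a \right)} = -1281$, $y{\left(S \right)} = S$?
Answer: $- \frac{642997309445}{939651708} \approx -684.29$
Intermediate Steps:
$V{\left(j,a \right)} = \frac{1281}{4}$ ($V{\left(j,a \right)} = \left(- \frac{1}{4}\right) \left(-1281\right) = \frac{1281}{4}$)
$u = -6066$ ($u = - 220 \cdot 5^{2} - 566 = \left(-220\right) 25 - 566 = -5500 - 566 = -6066$)
$c = - \frac{171036924979}{469825854}$ ($c = 2 + \left(\frac{2215259}{-6066} - \frac{1778627}{2091213}\right) = 2 + \left(2215259 \left(- \frac{1}{6066}\right) - \frac{1778627}{2091213}\right) = 2 - \frac{171976576687}{469825854} = - \frac{171036924979}{469825854} \approx -364.04$)
$c - V{\left(y{\left(7 \right)},Y \right)} = - \frac{171036924979}{469825854} - \frac{1281}{4} = - \frac{642997309445}{939651708}$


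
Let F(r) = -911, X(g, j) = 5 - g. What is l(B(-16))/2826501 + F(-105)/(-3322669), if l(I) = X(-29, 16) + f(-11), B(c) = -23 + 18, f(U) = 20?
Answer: 918122179/3130509083723 ≈ 0.00029328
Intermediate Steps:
B(c) = -5
l(I) = 54 (l(I) = (5 - 1*(-29)) + 20 = (5 + 29) + 20 = 34 + 20 = 54)
l(B(-16))/2826501 + F(-105)/(-3322669) = 54/2826501 - 911/(-3322669) = 54*(1/2826501) - 911*(-1/3322669) = 18/942167 + 911/3322669 = 918122179/3130509083723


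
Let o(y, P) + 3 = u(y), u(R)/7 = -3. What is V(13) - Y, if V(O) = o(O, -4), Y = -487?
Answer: 463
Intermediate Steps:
u(R) = -21 (u(R) = 7*(-3) = -21)
o(y, P) = -24 (o(y, P) = -3 - 21 = -24)
V(O) = -24
V(13) - Y = -24 - 1*(-487) = -24 + 487 = 463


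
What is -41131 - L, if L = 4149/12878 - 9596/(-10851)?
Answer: -5747780728405/139739178 ≈ -41132.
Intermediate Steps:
L = 168598087/139739178 (L = 4149*(1/12878) - 9596*(-1/10851) = 4149/12878 + 9596/10851 = 168598087/139739178 ≈ 1.2065)
-41131 - L = -41131 - 1*168598087/139739178 = -41131 - 168598087/139739178 = -5747780728405/139739178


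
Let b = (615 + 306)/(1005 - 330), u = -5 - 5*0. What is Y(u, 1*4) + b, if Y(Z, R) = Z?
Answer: -818/225 ≈ -3.6356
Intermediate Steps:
u = -5 (u = -5 + 0 = -5)
b = 307/225 (b = 921/675 = 921*(1/675) = 307/225 ≈ 1.3644)
Y(u, 1*4) + b = -5 + 307/225 = -818/225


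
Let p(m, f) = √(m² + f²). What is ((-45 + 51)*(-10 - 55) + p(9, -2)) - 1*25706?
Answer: -26096 + √85 ≈ -26087.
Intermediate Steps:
p(m, f) = √(f² + m²)
((-45 + 51)*(-10 - 55) + p(9, -2)) - 1*25706 = ((-45 + 51)*(-10 - 55) + √((-2)² + 9²)) - 1*25706 = (6*(-65) + √(4 + 81)) - 25706 = (-390 + √85) - 25706 = -26096 + √85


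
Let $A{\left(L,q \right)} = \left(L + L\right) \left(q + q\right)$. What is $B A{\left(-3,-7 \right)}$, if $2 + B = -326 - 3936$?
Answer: $-358176$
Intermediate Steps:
$A{\left(L,q \right)} = 4 L q$ ($A{\left(L,q \right)} = 2 L 2 q = 4 L q$)
$B = -4264$ ($B = -2 - 4262 = -4264$)
$B A{\left(-3,-7 \right)} = - 4264 \cdot 4 \left(-3\right) \left(-7\right) = \left(-4264\right) 84 = -358176$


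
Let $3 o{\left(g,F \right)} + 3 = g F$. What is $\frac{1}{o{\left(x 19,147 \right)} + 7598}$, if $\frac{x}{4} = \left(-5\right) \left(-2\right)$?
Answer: $\frac{1}{44837} \approx 2.2303 \cdot 10^{-5}$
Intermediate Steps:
$x = 40$ ($x = 4 \left(\left(-5\right) \left(-2\right)\right) = 4 \cdot 10 = 40$)
$o{\left(g,F \right)} = -1 + \frac{F g}{3}$ ($o{\left(g,F \right)} = -1 + \frac{g F}{3} = -1 + \frac{F g}{3}$)
$\frac{1}{o{\left(x 19,147 \right)} + 7598} = \frac{1}{\left(-1 + \frac{1}{3} \cdot 147 \cdot 40 \cdot 19\right) + 7598} = \frac{1}{\left(-1 + \frac{1}{3} \cdot 147 \cdot 760\right) + 7598} = \frac{1}{\left(-1 + 37240\right) + 7598} = \frac{1}{37239 + 7598} = \frac{1}{44837}$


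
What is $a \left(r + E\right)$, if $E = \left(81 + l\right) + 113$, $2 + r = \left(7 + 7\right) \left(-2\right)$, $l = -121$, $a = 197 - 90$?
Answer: $4601$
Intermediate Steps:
$a = 107$
$r = -30$ ($r = -2 + \left(7 + 7\right) \left(-2\right) = -2 + 14 \left(-2\right) = -2 - 28 = -30$)
$E = 73$ ($E = \left(81 - 121\right) + 113 = -40 + 113 = 73$)
$a \left(r + E\right) = 107 \left(-30 + 73\right) = 107 \cdot 43 = 4601$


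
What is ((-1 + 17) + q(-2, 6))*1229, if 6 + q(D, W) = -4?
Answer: 7374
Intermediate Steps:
q(D, W) = -10 (q(D, W) = -6 - 4 = -10)
((-1 + 17) + q(-2, 6))*1229 = ((-1 + 17) - 10)*1229 = (16 - 10)*1229 = 6*1229 = 7374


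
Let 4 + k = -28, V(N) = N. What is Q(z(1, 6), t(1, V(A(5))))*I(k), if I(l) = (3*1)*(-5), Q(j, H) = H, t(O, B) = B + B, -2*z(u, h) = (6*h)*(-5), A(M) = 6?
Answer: -180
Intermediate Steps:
z(u, h) = 15*h (z(u, h) = -6*h*(-5)/2 = -(-15)*h = 15*h)
t(O, B) = 2*B
k = -32 (k = -4 - 28 = -32)
I(l) = -15 (I(l) = 3*(-5) = -15)
Q(z(1, 6), t(1, V(A(5))))*I(k) = (2*6)*(-15) = 12*(-15) = -180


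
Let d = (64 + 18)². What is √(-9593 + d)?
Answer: I*√2869 ≈ 53.563*I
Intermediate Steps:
d = 6724 (d = 82² = 6724)
√(-9593 + d) = √(-9593 + 6724) = √(-2869) = I*√2869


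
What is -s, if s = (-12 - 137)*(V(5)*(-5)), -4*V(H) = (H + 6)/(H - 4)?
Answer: 8195/4 ≈ 2048.8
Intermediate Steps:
V(H) = -(6 + H)/(4*(-4 + H)) (V(H) = -(H + 6)/(4*(H - 4)) = -(6 + H)/(4*(-4 + H)))
s = -8195/4 (s = (-12 - 137)*(((-6 - 1*5)/(4*(-4 + 5)))*(-5)) = -149*(¼)*(-6 - 5)/1*(-5) = -149*(¼)*1*(-11)*(-5) = -(-1639)*(-5)/4 = -149*55/4 = -8195/4 ≈ -2048.8)
-s = -1*(-8195/4) = 8195/4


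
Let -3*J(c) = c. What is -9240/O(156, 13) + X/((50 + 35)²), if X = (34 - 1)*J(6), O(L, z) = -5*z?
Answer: 13350942/93925 ≈ 142.14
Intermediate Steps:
J(c) = -c/3
X = -66 (X = (34 - 1)*(-⅓*6) = 33*(-2) = -66)
-9240/O(156, 13) + X/((50 + 35)²) = -9240/((-5*13)) - 66/(50 + 35)² = -9240/(-65) - 66/(85²) = -9240*(-1/65) - 66/7225 = 1848/13 - 66*1/7225 = 1848/13 - 66/7225 = 13350942/93925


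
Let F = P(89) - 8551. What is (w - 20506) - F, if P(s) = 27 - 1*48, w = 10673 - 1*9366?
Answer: -10627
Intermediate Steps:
w = 1307 (w = 10673 - 9366 = 1307)
P(s) = -21 (P(s) = 27 - 48 = -21)
F = -8572 (F = -21 - 8551 = -8572)
(w - 20506) - F = (1307 - 20506) - 1*(-8572) = -19199 + 8572 = -10627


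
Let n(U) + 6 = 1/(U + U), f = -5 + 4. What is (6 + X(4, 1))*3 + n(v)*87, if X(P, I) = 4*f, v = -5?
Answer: -5247/10 ≈ -524.70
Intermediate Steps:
f = -1
n(U) = -6 + 1/(2*U) (n(U) = -6 + 1/(U + U) = -6 + 1/(2*U))
X(P, I) = -4 (X(P, I) = 4*(-1) = -4)
(6 + X(4, 1))*3 + n(v)*87 = (6 - 4)*3 + (-6 + (1/2)/(-5))*87 = 2*3 + (-6 + (1/2)*(-1/5))*87 = 6 + (-6 - 1/10)*87 = 6 - 61/10*87 = 6 - 5307/10 = -5247/10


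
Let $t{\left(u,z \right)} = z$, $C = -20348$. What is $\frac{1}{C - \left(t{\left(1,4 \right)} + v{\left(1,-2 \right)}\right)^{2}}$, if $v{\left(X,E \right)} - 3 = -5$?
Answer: $- \frac{1}{20352} \approx -4.9135 \cdot 10^{-5}$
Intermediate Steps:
$v{\left(X,E \right)} = -2$ ($v{\left(X,E \right)} = 3 - 5 = -2$)
$\frac{1}{C - \left(t{\left(1,4 \right)} + v{\left(1,-2 \right)}\right)^{2}} = \frac{1}{-20348 - \left(4 - 2\right)^{2}} = \frac{1}{-20348 - 2^{2}} = \frac{1}{-20348 - 4} = \frac{1}{-20352} = - \frac{1}{20352}$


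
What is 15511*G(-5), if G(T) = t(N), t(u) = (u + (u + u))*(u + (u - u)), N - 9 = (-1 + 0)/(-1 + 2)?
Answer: 2978112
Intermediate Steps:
N = 8 (N = 9 + (-1 + 0)/(-1 + 2) = 9 - 1/1 = 9 - 1*1 = 9 - 1 = 8)
t(u) = 3*u**2 (t(u) = (u + 2*u)*(u + 0) = (3*u)*u = 3*u**2)
G(T) = 192 (G(T) = 3*8**2 = 3*64 = 192)
15511*G(-5) = 15511*192 = 2978112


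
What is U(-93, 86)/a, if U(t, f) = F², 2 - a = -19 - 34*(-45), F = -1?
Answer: -1/1509 ≈ -0.00066269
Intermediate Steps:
a = -1509 (a = 2 - (-19 - 34*(-45)) = 2 - (-19 + 1530) = 2 - 1*1511 = 2 - 1511 = -1509)
U(t, f) = 1 (U(t, f) = (-1)² = 1)
U(-93, 86)/a = 1/(-1509) = 1*(-1/1509) = -1/1509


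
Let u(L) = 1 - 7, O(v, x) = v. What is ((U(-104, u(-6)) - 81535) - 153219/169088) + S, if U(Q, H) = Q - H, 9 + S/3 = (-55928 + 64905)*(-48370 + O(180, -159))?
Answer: -219457041119619/169088 ≈ -1.2979e+9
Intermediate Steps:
u(L) = -6
S = -1297804917 (S = -27 + 3*((-55928 + 64905)*(-48370 + 180)) = -27 + 3*(8977*(-48190)) = -27 + 3*(-432601630) = -27 - 1297804890 = -1297804917)
((U(-104, u(-6)) - 81535) - 153219/169088) + S = (((-104 - 1*(-6)) - 81535) - 153219/169088) - 1297804917 = (((-104 + 6) - 81535) - 153219*1/169088) - 1297804917 = ((-98 - 81535) - 153219/169088) - 1297804917 = (-81633 - 153219/169088) - 1297804917 = -13803313923/169088 - 1297804917 = -219457041119619/169088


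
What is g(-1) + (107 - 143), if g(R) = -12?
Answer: -48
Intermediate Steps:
g(-1) + (107 - 143) = -12 + (107 - 143) = -12 - 36 = -48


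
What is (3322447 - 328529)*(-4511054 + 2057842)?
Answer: -7344715564616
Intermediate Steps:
(3322447 - 328529)*(-4511054 + 2057842) = 2993918*(-2453212) = -7344715564616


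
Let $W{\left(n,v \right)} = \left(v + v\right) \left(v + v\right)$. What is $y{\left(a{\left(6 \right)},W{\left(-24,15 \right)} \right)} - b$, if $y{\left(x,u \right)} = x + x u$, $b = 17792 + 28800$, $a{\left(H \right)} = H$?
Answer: $-41186$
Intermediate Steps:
$W{\left(n,v \right)} = 4 v^{2}$ ($W{\left(n,v \right)} = 2 v 2 v = 4 v^{2}$)
$b = 46592$
$y{\left(x,u \right)} = x + u x$
$y{\left(a{\left(6 \right)},W{\left(-24,15 \right)} \right)} - b = 6 \left(1 + 4 \cdot 15^{2}\right) - 46592 = 6 \left(1 + 4 \cdot 225\right) - 46592 = 6 \left(1 + 900\right) - 46592 = 6 \cdot 901 - 46592 = 5406 - 46592 = -41186$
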